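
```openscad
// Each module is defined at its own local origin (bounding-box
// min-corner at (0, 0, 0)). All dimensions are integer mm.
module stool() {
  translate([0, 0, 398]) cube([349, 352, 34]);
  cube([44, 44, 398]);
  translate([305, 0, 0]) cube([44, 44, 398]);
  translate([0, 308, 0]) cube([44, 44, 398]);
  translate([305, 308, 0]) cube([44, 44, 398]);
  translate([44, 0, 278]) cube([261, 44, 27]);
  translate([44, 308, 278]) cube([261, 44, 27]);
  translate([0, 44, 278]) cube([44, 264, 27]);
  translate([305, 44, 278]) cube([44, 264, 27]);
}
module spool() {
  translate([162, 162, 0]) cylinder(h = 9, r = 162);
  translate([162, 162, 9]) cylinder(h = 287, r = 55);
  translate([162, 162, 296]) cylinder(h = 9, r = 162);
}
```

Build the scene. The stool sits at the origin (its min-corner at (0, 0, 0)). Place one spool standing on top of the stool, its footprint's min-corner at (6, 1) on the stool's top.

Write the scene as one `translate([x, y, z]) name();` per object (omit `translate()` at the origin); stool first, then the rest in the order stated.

stool();
translate([6, 1, 432]) spool();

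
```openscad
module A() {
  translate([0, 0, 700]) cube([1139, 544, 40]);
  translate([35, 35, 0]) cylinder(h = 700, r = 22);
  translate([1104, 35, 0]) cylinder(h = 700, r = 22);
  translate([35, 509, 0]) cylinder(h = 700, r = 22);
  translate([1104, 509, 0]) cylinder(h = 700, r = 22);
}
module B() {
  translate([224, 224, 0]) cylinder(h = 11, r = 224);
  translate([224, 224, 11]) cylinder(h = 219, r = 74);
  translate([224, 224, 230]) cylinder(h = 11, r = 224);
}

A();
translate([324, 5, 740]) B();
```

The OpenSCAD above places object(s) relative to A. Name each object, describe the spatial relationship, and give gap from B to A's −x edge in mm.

The spool's min-x is at 324; the table's min-x is 0; gap = 324 mm.

A is a table. B is a spool. The spool is on top of the table. The gap from the spool to the table's −x edge is 324 mm.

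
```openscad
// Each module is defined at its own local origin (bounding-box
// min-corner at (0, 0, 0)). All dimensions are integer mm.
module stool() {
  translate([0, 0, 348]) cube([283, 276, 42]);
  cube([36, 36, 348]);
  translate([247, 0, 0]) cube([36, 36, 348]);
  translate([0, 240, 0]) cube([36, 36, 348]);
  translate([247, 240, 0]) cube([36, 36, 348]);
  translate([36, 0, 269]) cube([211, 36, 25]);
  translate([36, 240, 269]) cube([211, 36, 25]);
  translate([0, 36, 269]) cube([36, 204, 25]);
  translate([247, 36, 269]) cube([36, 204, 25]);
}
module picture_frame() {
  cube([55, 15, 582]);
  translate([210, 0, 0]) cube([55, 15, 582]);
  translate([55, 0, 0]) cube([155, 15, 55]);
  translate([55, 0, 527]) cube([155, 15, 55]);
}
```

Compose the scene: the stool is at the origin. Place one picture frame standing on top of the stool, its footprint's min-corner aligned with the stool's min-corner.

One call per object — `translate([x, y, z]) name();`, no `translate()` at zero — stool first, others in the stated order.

stool();
translate([0, 0, 390]) picture_frame();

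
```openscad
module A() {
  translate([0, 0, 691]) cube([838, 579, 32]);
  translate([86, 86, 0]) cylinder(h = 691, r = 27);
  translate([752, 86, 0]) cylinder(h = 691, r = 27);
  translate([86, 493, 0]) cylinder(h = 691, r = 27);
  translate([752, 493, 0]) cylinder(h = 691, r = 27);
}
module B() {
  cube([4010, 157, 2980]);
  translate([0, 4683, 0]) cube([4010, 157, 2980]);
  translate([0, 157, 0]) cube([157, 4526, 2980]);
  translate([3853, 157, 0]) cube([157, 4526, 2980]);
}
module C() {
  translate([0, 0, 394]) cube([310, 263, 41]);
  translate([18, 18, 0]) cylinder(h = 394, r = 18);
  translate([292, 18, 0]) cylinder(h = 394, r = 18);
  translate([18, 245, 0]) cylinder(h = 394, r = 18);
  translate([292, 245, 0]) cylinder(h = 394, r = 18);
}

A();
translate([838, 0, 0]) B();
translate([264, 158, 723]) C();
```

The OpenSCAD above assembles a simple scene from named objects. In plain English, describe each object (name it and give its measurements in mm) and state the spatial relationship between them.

A is a table: top 838 mm (x) × 579 mm (y), 32 mm thick, upper face at z = 723 mm, on four round legs of 54 mm diameter, each leg's bounding box inset 59 mm from the nearest pair of top edges, running from z = 0 to the bottom of the top.

B is the wall frame of a small rectangular building: four walls, each 2980 mm tall and 157 mm thick, enclosing a footprint 4010 mm (x) by 4840 mm (y) outside-to-outside, with no floor or roof. The front and back walls (the −y and +y sides) span the full width; the two side walls fit between them.

C is a simple wooden stool: a rectangular seat 310 mm (x) by 263 mm (y), 41 mm thick, top face at z = 435 mm, on four round legs, each 36 mm in diameter. The legs rest on z = 0, each leg's axis is inset half a diameter from the nearest pair of seat edges (so the leg's bounding box is flush with the corner).

The house frame is against the table's +x side, with their −y faces flush. The stool is on top of the table, centred.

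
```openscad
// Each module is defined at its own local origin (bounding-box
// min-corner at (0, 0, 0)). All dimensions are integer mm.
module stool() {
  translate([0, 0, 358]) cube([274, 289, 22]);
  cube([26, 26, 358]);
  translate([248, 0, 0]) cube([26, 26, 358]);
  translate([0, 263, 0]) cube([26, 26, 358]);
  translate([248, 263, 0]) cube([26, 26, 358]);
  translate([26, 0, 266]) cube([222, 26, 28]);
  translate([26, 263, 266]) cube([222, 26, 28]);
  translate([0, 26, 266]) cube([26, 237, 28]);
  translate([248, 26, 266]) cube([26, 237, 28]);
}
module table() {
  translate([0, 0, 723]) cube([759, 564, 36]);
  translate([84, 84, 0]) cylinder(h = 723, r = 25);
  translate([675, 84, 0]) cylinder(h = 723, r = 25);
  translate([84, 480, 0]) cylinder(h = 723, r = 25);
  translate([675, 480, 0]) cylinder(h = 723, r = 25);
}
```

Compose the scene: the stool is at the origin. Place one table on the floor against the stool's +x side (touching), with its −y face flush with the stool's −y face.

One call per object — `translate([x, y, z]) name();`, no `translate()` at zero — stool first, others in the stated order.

stool();
translate([274, 0, 0]) table();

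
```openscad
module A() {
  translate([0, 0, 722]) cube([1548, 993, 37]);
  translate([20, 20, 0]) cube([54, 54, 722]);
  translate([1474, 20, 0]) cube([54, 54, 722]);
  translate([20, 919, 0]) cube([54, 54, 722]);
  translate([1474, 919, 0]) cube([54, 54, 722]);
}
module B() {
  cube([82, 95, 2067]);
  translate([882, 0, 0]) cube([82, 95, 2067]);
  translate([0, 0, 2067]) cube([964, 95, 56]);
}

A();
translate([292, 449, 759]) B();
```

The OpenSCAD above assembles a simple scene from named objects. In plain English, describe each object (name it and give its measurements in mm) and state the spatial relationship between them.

A is a table: top 1548 mm (x) × 993 mm (y), 37 mm thick, upper face at z = 759 mm, on four 54×54 mm square legs, each inset 20 mm from the nearest pair of top edges, running from z = 0 to the bottom of the top.

B is a rectangular door frame: two vertical jambs of 82×95 mm section, 2067 mm tall, with a clear opening 800 mm wide between their inner faces. A header 56 mm tall and 95 mm deep lies on top of the jambs and spans the full outside width.

The door frame is on top of the table, centred.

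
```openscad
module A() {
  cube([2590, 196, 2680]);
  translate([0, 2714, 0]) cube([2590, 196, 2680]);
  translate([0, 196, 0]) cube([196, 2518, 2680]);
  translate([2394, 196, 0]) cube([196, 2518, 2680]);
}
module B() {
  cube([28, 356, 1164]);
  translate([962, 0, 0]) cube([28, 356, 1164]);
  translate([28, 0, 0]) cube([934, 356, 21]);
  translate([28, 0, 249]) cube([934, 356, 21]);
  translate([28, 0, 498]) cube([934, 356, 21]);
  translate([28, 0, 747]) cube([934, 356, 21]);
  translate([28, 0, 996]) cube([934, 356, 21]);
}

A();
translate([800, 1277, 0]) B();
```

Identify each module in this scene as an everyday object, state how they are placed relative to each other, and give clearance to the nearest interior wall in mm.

A is a house frame. B is a bookshelf. The bookshelf sits inside the house frame, centred. The clearance to the nearest interior wall is 604 mm.

Clearances: x = 604, y = 1081; minimum 604 mm.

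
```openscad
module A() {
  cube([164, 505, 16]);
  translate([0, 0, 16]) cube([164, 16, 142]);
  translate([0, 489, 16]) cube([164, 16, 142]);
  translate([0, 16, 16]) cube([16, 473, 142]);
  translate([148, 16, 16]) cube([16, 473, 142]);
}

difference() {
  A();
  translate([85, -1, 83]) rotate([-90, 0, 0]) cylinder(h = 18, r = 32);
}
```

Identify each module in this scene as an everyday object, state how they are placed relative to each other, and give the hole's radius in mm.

A is an open box. The open box has a circular hole through its front wall. The hole's radius is 32 mm.

The subtracted cylinder has r = 32 mm.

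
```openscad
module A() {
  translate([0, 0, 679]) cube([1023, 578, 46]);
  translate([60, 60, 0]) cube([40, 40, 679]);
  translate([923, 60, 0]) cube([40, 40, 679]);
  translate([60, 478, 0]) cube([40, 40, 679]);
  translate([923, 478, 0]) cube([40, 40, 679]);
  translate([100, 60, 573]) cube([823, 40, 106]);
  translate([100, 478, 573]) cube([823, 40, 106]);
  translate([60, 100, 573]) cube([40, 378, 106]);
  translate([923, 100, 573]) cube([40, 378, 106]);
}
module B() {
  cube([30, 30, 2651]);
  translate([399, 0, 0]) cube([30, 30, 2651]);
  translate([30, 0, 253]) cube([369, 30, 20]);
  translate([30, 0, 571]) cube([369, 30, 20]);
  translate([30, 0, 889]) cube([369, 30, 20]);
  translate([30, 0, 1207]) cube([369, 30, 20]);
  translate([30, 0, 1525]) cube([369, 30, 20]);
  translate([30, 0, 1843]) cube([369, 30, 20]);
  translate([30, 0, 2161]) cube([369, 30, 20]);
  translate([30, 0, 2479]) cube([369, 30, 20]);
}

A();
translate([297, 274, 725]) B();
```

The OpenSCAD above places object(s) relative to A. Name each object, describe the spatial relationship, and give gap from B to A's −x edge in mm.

A is a table. B is a ladder. The ladder is on top of the table, centred. The gap from the ladder to the table's −x edge is 297 mm.

The ladder's min-x is at 297; the table's min-x is 0; gap = 297 mm.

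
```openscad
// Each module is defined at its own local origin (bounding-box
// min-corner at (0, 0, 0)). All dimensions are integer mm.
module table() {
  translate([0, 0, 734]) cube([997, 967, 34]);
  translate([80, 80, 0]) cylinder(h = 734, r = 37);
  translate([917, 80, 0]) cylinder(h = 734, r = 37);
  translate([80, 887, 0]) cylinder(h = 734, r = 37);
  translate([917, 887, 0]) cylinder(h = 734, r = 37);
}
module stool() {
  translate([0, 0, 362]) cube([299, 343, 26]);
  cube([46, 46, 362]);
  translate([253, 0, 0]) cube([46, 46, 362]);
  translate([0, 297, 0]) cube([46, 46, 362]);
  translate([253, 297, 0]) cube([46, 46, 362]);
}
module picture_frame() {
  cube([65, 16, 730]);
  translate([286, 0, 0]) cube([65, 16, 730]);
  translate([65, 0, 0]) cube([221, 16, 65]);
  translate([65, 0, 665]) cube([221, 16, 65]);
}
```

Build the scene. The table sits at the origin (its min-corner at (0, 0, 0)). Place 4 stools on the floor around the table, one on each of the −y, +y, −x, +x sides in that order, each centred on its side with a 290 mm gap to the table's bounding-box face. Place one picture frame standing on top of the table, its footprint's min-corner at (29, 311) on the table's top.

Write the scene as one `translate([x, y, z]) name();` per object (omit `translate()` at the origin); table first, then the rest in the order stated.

table();
translate([349, -633, 0]) stool();
translate([349, 1257, 0]) stool();
translate([-589, 312, 0]) stool();
translate([1287, 312, 0]) stool();
translate([29, 311, 768]) picture_frame();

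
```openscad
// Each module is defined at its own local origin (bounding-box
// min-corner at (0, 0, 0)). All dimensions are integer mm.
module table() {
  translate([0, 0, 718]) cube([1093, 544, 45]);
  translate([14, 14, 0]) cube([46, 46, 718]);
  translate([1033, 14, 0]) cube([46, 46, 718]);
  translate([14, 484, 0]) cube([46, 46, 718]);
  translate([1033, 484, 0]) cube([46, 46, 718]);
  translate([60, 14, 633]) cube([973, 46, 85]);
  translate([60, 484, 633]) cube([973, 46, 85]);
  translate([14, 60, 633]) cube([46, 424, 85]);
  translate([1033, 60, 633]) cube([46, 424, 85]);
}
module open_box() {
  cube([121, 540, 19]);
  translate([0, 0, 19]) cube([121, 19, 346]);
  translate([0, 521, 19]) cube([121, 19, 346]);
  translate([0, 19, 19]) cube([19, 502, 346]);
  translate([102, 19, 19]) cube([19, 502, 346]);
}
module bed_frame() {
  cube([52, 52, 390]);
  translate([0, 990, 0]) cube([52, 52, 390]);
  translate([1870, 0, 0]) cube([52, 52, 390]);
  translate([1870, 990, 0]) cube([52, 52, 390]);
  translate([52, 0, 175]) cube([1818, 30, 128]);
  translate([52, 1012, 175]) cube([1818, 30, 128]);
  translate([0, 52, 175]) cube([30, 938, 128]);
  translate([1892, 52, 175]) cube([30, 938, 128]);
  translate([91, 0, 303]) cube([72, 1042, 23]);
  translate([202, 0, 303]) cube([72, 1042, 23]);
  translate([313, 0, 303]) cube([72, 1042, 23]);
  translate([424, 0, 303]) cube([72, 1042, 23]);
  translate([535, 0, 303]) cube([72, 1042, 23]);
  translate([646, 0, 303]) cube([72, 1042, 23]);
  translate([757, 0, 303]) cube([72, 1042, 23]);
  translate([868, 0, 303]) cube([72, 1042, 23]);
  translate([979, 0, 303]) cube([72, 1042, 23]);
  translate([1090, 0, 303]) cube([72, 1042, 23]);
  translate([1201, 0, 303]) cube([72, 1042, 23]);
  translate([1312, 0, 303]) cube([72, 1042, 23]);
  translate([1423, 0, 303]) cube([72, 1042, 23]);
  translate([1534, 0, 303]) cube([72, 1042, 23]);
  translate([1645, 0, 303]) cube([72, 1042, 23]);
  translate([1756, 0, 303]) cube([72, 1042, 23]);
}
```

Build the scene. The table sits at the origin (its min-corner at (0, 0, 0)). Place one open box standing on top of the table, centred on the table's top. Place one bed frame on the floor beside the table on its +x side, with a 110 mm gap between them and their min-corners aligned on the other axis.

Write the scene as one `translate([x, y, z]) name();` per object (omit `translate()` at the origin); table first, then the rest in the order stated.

table();
translate([486, 2, 763]) open_box();
translate([1203, 0, 0]) bed_frame();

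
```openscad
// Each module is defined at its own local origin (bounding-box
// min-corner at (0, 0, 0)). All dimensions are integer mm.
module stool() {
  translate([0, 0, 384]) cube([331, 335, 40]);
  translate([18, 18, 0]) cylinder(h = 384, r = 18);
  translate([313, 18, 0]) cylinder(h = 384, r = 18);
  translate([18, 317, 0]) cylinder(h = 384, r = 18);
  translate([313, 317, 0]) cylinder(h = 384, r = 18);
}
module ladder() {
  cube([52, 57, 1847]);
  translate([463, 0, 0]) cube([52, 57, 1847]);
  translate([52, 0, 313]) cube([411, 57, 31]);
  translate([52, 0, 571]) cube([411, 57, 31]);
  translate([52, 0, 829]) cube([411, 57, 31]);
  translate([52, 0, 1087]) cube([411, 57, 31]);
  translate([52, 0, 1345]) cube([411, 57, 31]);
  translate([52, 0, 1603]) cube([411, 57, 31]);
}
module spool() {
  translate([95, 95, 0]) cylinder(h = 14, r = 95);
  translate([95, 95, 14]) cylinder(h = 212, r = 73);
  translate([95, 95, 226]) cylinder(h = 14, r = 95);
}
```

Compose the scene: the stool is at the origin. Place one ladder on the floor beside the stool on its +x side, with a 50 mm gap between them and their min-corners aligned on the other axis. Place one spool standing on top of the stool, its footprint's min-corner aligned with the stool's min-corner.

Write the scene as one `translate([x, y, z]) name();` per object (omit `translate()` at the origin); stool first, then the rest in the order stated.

stool();
translate([381, 0, 0]) ladder();
translate([0, 0, 424]) spool();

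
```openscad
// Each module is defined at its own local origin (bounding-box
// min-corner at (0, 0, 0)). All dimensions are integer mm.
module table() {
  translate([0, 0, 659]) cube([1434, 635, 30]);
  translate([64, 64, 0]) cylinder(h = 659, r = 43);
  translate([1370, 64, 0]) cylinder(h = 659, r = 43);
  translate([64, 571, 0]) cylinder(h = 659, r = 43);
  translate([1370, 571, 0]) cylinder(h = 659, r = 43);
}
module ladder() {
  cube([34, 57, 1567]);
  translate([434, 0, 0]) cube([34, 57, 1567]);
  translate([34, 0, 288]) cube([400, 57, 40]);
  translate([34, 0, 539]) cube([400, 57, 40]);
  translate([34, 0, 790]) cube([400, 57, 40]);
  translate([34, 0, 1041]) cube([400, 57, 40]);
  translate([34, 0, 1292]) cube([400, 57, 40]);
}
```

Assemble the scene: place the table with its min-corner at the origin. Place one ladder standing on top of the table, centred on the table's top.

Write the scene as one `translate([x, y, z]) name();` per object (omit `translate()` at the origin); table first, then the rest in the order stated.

table();
translate([483, 289, 689]) ladder();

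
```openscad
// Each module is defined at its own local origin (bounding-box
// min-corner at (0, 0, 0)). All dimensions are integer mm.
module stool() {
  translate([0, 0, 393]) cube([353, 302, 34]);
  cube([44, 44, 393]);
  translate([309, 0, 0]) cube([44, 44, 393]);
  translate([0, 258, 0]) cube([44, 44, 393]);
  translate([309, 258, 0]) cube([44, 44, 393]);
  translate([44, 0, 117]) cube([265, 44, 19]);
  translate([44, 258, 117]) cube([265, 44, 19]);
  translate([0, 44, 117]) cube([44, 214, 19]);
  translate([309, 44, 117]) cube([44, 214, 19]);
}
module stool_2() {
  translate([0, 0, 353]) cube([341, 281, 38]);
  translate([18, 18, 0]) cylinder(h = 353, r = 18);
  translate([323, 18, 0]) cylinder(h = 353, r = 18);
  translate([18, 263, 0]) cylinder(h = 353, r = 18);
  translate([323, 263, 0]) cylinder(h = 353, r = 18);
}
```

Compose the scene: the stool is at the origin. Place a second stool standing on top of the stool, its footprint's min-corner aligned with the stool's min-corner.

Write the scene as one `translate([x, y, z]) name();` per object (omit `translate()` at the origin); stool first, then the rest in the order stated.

stool();
translate([0, 0, 427]) stool_2();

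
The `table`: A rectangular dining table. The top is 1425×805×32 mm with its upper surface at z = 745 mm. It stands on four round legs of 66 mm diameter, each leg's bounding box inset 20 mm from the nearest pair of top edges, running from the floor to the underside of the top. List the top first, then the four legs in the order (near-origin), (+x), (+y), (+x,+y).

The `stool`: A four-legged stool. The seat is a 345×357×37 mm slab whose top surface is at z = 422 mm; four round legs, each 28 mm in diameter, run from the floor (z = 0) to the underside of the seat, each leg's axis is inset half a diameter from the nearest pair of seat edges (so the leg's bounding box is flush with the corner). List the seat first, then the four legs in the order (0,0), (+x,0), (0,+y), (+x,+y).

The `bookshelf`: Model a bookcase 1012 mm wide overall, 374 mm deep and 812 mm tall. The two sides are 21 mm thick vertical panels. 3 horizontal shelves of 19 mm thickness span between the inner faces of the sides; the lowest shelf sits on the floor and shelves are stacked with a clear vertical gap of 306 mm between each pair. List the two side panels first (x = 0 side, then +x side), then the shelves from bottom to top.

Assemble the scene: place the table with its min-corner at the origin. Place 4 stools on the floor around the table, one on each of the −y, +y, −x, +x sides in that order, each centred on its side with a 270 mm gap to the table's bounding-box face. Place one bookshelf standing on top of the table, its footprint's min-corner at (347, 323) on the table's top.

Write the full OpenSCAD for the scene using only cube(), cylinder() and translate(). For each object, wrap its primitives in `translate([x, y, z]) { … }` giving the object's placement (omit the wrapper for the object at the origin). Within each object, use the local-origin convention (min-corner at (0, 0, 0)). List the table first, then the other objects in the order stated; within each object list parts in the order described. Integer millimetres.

translate([0, 0, 713]) cube([1425, 805, 32]);
translate([53, 53, 0]) cylinder(h = 713, r = 33);
translate([1372, 53, 0]) cylinder(h = 713, r = 33);
translate([53, 752, 0]) cylinder(h = 713, r = 33);
translate([1372, 752, 0]) cylinder(h = 713, r = 33);
translate([540, -627, 0]) {
  translate([0, 0, 385]) cube([345, 357, 37]);
  translate([14, 14, 0]) cylinder(h = 385, r = 14);
  translate([331, 14, 0]) cylinder(h = 385, r = 14);
  translate([14, 343, 0]) cylinder(h = 385, r = 14);
  translate([331, 343, 0]) cylinder(h = 385, r = 14);
}
translate([540, 1075, 0]) {
  translate([0, 0, 385]) cube([345, 357, 37]);
  translate([14, 14, 0]) cylinder(h = 385, r = 14);
  translate([331, 14, 0]) cylinder(h = 385, r = 14);
  translate([14, 343, 0]) cylinder(h = 385, r = 14);
  translate([331, 343, 0]) cylinder(h = 385, r = 14);
}
translate([-615, 224, 0]) {
  translate([0, 0, 385]) cube([345, 357, 37]);
  translate([14, 14, 0]) cylinder(h = 385, r = 14);
  translate([331, 14, 0]) cylinder(h = 385, r = 14);
  translate([14, 343, 0]) cylinder(h = 385, r = 14);
  translate([331, 343, 0]) cylinder(h = 385, r = 14);
}
translate([1695, 224, 0]) {
  translate([0, 0, 385]) cube([345, 357, 37]);
  translate([14, 14, 0]) cylinder(h = 385, r = 14);
  translate([331, 14, 0]) cylinder(h = 385, r = 14);
  translate([14, 343, 0]) cylinder(h = 385, r = 14);
  translate([331, 343, 0]) cylinder(h = 385, r = 14);
}
translate([347, 323, 745]) {
  cube([21, 374, 812]);
  translate([991, 0, 0]) cube([21, 374, 812]);
  translate([21, 0, 0]) cube([970, 374, 19]);
  translate([21, 0, 325]) cube([970, 374, 19]);
  translate([21, 0, 650]) cube([970, 374, 19]);
}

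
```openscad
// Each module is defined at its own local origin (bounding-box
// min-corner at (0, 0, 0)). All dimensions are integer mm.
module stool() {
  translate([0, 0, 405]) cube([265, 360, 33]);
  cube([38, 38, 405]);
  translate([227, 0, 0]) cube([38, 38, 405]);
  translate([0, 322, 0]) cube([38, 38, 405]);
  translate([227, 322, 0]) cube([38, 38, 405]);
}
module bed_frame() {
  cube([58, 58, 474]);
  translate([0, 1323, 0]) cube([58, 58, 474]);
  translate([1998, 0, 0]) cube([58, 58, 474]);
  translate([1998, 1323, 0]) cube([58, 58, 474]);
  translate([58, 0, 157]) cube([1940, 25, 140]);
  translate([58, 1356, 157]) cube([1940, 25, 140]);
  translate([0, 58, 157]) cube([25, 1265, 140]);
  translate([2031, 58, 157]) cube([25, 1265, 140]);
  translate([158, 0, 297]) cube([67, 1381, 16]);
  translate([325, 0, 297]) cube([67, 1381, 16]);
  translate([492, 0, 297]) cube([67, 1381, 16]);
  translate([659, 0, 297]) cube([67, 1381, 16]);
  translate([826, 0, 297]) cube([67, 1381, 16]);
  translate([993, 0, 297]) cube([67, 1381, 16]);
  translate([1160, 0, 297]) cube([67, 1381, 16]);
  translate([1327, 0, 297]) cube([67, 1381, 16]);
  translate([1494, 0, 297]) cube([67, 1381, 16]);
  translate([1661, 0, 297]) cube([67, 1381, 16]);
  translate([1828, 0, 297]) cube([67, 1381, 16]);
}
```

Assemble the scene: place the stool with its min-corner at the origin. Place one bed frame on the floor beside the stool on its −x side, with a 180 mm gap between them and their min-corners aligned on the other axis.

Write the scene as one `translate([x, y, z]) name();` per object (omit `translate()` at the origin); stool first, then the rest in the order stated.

stool();
translate([-2236, 0, 0]) bed_frame();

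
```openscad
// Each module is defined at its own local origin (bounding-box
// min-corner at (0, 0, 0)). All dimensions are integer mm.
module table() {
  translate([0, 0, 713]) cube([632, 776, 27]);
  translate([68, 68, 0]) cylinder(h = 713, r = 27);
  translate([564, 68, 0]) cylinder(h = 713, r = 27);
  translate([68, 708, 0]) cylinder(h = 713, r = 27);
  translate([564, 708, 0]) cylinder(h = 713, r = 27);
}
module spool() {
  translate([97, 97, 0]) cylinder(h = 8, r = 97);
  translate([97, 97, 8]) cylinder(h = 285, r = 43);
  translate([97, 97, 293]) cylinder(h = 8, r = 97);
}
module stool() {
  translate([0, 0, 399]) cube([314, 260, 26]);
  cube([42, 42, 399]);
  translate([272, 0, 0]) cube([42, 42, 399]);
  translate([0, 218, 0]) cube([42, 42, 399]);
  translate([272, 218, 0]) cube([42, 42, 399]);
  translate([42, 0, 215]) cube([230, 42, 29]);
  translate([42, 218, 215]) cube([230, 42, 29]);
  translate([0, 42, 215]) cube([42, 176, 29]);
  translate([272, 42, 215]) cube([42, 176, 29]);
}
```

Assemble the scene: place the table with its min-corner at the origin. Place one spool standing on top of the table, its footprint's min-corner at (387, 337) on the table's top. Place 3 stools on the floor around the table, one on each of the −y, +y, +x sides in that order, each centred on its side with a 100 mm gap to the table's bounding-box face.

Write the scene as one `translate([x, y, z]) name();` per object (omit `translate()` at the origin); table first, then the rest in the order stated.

table();
translate([387, 337, 740]) spool();
translate([159, -360, 0]) stool();
translate([159, 876, 0]) stool();
translate([732, 258, 0]) stool();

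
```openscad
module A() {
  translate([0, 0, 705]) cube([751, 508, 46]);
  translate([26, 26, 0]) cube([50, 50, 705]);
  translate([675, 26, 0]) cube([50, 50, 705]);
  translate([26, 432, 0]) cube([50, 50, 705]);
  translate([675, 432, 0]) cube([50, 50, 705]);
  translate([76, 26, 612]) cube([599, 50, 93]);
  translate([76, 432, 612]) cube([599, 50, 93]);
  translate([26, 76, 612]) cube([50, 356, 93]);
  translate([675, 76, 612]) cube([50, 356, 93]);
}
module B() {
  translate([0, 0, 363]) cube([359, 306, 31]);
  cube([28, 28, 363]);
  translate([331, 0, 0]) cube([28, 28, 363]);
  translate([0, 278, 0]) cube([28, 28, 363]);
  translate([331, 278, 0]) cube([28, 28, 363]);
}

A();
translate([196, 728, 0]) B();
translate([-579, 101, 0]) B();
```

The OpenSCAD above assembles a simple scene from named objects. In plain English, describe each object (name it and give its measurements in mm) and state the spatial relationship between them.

A is a table: top 751 mm (x) × 508 mm (y), 46 mm thick, upper face at z = 751 mm, on four 50×50 mm square legs, each inset 26 mm from the nearest pair of top edges, running from z = 0 to the bottom of the top. Four apron rails, 50 mm thick and 93 mm tall, run between adjacent legs with their top edges flush with the underside of the top and their outer faces flush with the legs' outer faces.

B is a four-legged stool. The seat is a 359×306×31 mm slab whose top surface is at z = 394 mm; four square legs, each 28×28 mm in cross-section, run from the floor (z = 0) to the underside of the seat, each flush with a corner of the seat.

Two stools sit around the table at the +y, −x sides.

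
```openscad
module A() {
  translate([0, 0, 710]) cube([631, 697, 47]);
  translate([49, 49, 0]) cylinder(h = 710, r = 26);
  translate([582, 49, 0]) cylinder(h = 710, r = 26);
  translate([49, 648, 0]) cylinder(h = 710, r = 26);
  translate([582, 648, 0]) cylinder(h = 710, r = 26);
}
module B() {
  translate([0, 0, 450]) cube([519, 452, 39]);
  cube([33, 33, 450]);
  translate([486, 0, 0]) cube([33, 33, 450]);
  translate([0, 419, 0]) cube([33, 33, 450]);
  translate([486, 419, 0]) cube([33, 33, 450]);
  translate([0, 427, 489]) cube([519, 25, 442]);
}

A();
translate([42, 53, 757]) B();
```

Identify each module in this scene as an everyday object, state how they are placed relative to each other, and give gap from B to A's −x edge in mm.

The chair's min-x is at 42; the table's min-x is 0; gap = 42 mm.

A is a table. B is a chair. The chair is on top of the table. The gap from the chair to the table's −x edge is 42 mm.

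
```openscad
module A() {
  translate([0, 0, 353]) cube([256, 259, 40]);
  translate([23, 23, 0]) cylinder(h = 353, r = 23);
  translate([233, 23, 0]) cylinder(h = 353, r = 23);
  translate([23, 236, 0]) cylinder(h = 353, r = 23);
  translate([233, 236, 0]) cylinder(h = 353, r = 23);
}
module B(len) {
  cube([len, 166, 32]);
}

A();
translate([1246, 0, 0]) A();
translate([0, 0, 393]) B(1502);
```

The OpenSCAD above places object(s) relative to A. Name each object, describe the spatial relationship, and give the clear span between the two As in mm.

Second stool starts at x = 1246; first ends at x = 256; clear span = 1246 − 256 = 990 mm.

A is a stool. B is a beam. A beam spans the tops of two stools. The clear span between the two stools is 990 mm.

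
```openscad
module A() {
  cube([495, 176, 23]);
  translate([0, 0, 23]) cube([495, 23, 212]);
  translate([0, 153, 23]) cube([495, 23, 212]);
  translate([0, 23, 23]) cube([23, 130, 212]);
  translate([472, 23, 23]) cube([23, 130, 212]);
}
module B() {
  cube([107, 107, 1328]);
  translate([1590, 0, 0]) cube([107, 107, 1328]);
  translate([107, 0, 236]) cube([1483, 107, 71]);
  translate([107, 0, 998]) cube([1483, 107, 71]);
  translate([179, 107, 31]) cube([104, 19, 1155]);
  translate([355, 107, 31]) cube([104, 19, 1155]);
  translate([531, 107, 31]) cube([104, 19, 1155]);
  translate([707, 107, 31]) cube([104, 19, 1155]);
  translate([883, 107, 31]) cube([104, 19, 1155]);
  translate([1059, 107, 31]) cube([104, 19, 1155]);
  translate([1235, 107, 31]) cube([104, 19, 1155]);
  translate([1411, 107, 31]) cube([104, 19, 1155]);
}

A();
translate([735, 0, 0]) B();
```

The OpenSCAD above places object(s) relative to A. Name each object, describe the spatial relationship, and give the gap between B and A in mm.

A is an open box. B is a fence section. The fence section is on the floor beside the open box on its +x side. The gap between the fence section and the open box is 240 mm.

The fence section's nearest face is 240 mm from the open box's +x face.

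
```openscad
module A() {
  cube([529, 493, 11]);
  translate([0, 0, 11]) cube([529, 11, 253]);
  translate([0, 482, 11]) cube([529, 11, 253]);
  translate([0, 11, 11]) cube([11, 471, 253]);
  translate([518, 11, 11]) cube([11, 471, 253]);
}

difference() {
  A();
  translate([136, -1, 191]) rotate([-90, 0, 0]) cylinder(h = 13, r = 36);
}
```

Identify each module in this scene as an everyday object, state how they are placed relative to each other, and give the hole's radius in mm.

The subtracted cylinder has r = 36 mm.

A is an open box. The open box has a circular hole through its front wall. The hole's radius is 36 mm.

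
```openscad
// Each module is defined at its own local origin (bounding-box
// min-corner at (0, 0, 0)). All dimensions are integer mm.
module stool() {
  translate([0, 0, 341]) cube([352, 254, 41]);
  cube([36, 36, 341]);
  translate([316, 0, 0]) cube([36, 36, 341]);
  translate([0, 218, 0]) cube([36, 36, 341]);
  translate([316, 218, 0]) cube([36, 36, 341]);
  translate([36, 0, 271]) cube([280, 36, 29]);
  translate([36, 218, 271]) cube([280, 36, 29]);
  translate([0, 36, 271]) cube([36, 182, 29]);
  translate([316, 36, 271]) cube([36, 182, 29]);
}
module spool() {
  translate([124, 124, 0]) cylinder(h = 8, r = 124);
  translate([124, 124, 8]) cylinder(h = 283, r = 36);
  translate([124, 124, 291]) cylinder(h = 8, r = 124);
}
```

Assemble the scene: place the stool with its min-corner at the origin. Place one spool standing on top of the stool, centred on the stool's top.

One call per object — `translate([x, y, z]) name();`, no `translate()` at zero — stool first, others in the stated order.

stool();
translate([52, 3, 382]) spool();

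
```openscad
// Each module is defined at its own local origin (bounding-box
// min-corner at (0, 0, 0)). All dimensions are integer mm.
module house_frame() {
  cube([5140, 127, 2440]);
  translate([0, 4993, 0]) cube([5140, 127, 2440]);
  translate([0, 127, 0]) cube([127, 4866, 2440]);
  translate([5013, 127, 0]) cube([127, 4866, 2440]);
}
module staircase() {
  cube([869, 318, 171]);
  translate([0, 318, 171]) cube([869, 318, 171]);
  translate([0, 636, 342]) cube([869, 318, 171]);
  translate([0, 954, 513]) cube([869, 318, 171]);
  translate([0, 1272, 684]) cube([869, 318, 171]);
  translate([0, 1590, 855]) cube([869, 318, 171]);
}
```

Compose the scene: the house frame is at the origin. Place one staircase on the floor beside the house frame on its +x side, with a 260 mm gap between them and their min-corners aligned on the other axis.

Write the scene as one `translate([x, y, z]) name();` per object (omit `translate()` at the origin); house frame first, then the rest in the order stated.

house_frame();
translate([5400, 0, 0]) staircase();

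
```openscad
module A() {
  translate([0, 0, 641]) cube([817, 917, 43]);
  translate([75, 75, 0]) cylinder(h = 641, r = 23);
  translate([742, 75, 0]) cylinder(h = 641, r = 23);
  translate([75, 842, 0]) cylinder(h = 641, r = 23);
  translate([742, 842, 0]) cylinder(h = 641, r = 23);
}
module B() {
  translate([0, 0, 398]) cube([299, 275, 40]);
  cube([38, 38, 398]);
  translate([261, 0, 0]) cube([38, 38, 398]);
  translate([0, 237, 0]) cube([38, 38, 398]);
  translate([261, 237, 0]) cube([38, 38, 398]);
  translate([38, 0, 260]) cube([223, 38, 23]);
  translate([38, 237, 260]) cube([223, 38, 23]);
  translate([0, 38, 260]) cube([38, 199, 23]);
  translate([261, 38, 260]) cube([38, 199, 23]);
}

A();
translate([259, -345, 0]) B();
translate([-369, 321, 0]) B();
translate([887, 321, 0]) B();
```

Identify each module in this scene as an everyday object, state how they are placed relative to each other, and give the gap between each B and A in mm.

Each stool's nearest face is 70 mm from the table's bounding box.

A is a table. B is a stool. Three stools sit around the table at the −y, −x, +x sides. The gap between each stool and the table is 70 mm.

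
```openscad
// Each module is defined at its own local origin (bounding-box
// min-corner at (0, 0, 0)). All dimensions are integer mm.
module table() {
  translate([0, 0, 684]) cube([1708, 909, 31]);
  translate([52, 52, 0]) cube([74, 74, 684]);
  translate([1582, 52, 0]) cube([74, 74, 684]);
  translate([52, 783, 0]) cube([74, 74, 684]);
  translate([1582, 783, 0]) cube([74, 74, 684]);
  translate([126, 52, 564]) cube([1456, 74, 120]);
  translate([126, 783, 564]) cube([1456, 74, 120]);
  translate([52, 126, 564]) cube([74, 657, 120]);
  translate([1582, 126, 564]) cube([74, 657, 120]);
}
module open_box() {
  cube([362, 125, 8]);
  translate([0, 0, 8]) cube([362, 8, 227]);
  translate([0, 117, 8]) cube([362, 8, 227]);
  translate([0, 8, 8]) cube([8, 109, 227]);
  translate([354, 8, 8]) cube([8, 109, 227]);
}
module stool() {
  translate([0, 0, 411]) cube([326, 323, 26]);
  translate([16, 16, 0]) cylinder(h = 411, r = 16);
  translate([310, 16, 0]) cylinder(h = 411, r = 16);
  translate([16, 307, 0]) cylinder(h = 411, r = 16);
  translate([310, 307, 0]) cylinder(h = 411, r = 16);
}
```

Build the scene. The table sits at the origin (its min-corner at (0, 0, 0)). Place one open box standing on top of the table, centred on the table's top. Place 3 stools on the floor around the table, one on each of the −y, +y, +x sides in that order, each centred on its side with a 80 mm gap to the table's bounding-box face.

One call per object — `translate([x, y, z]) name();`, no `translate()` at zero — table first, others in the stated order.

table();
translate([673, 392, 715]) open_box();
translate([691, -403, 0]) stool();
translate([691, 989, 0]) stool();
translate([1788, 293, 0]) stool();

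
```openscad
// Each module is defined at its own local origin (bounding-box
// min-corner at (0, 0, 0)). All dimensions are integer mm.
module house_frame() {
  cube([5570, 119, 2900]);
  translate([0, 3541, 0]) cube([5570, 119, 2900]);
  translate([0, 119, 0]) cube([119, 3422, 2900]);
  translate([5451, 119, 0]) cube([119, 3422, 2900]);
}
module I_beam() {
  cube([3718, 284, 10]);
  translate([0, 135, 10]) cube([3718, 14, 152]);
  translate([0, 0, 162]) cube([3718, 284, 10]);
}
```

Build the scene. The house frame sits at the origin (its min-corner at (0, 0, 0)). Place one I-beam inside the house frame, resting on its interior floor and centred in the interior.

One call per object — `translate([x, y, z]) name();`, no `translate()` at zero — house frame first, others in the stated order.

house_frame();
translate([926, 1688, 0]) I_beam();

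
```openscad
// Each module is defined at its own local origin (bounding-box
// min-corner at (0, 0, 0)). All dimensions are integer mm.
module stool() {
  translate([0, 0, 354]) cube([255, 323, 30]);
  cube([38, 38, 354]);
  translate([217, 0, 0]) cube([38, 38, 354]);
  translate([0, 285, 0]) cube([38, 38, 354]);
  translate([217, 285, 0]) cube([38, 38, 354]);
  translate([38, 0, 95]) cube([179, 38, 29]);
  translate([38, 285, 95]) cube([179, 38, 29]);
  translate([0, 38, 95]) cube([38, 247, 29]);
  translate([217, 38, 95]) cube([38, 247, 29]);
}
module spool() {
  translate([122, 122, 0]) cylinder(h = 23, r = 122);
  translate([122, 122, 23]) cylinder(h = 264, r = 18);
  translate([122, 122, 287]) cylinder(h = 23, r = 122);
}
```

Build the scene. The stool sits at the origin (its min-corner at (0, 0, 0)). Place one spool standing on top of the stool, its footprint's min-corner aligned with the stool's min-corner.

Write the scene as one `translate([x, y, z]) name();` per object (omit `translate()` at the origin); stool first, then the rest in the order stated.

stool();
translate([0, 0, 384]) spool();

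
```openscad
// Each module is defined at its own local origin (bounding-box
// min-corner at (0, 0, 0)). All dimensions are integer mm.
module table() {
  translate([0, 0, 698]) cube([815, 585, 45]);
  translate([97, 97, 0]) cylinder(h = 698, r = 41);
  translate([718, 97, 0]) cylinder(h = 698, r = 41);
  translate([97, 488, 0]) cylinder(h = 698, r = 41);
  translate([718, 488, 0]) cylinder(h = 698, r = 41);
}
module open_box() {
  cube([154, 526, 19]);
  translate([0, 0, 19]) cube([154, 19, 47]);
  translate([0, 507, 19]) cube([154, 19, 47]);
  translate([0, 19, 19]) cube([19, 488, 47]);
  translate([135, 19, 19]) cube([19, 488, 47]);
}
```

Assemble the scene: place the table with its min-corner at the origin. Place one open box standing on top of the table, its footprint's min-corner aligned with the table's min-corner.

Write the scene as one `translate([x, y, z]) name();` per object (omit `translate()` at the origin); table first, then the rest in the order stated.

table();
translate([0, 0, 743]) open_box();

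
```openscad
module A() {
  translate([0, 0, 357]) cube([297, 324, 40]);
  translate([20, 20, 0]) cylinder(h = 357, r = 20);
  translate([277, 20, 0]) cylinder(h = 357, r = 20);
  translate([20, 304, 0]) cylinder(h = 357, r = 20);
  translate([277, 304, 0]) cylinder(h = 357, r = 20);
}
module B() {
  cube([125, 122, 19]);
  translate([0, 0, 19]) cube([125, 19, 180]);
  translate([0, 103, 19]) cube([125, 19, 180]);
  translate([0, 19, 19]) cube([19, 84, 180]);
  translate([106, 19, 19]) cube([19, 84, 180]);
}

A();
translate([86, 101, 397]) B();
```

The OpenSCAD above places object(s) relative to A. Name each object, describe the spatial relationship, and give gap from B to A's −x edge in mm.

A is a stool. B is an open box. The open box is on top of the stool, centred. The gap from the open box to the stool's −x edge is 86 mm.

The open box's min-x is at 86; the stool's min-x is 0; gap = 86 mm.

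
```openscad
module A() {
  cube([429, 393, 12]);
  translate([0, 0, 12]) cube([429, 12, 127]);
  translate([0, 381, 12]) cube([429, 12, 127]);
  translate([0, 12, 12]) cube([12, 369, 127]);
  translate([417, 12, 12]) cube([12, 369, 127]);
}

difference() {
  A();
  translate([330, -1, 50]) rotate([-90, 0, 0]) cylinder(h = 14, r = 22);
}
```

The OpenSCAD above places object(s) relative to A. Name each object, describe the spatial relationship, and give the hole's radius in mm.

The subtracted cylinder has r = 22 mm.

A is an open box. The open box has a circular hole through its front wall. The hole's radius is 22 mm.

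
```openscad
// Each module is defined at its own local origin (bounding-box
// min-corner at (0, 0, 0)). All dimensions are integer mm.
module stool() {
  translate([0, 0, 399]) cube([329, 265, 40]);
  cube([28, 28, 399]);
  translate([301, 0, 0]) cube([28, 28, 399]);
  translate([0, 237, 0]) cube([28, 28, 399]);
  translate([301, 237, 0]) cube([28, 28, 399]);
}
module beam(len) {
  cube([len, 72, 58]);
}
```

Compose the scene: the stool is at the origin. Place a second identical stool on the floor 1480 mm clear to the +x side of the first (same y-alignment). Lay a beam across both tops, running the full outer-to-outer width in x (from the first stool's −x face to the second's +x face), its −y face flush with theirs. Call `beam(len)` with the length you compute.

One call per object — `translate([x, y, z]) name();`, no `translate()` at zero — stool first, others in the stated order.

stool();
translate([1809, 0, 0]) stool();
translate([0, 0, 439]) beam(2138);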